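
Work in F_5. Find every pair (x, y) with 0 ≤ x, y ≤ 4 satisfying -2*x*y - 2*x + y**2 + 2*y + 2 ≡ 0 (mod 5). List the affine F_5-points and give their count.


Affine F_5-points: {(0, 1), (0, 2), (1, 0), (4, 3)}; count = 4.

For each of the 25 pairs (x, y) ∈ F_5², evaluate f(x, y) mod 5. Record the zeros.
  x = 0: [0↦2, 1↦0, 2↦0, 3↦2, 4↦1]  zeros at y ∈ {1, 2}
  x = 1: [0↦0, 1↦1, 2↦4, 3↦4, 4↦1]  zeros at y ∈ {0}
  x = 2: [0↦3, 1↦2, 2↦3, 3↦1, 4↦1]  zeros at y ∈ ∅
  x = 3: [0↦1, 1↦3, 2↦2, 3↦3, 4↦1]  zeros at y ∈ ∅
  x = 4: [0↦4, 1↦4, 2↦1, 3↦0, 4↦1]  zeros at y ∈ {3}
Collecting zeros: affine points = {(0, 1), (0, 2), (1, 0), (4, 3)}.
Total count |C(F_5)_aff| = 4.


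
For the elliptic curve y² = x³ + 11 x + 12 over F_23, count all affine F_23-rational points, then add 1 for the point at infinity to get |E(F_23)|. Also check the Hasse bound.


Affine points = {(0, 9), (0, 14), (1, 1), (1, 22), (3, 7), (3, 16), (5, 10), (5, 13), (6, 8), (6, 15), (7, 8), (7, 15), (9, 9), (9, 14), (10, 8), (10, 15), (12, 3), (12, 20), (13, 11), (13, 12), (14, 9), (14, 14), (16, 11), (16, 12), (17, 11), (17, 12), (18, 4), (18, 19), (22, 0)}; affine count = 29; |E(F_23)| = 30.

Discriminant check: Δ ∝ 4a³ + 27b² = 4·11³ + 27·12² = 4·1331 + 27·144 ≡ 12 (mod 23). Nonzero ⇒ E is nonsingular.
For each x ∈ F_23, compute rhs = x³ + 11·x + 12 mod 23, then count y ∈ F_23 with y² ≡ rhs.
  x = 0: rhs = 12, matching y values: 9, 14 (2 points).
  x = 1: rhs = 1, matching y values: 1, 22 (2 points).
  x = 2: rhs = 19, matching y values: none (0 points).
  x = 3: rhs = 3, matching y values: 7, 16 (2 points).
  x = 4: rhs = 5, matching y values: none (0 points).
  x = 5: rhs = 8, matching y values: 10, 13 (2 points).
  x = 6: rhs = 18, matching y values: 8, 15 (2 points).
  x = 7: rhs = 18, matching y values: 8, 15 (2 points).
  x = 8: rhs = 14, matching y values: none (0 points).
  x = 9: rhs = 12, matching y values: 9, 14 (2 points).
  x = 10: rhs = 18, matching y values: 8, 15 (2 points).
  x = 11: rhs = 15, matching y values: none (0 points).
  x = 12: rhs = 9, matching y values: 3, 20 (2 points).
  x = 13: rhs = 6, matching y values: 11, 12 (2 points).
  x = 14: rhs = 12, matching y values: 9, 14 (2 points).
  x = 15: rhs = 10, matching y values: none (0 points).
  x = 16: rhs = 6, matching y values: 11, 12 (2 points).
  x = 17: rhs = 6, matching y values: 11, 12 (2 points).
  x = 18: rhs = 16, matching y values: 4, 19 (2 points).
  x = 19: rhs = 19, matching y values: none (0 points).
  x = 20: rhs = 21, matching y values: none (0 points).
  x = 21: rhs = 5, matching y values: none (0 points).
  x = 22: rhs = 0, matching y values: 0 (1 points).
Total affine count: 29.
Full point count |E(F_23)| = 29 + 1 = 30.
Hasse bound: |30 − (23+1)| = |6| = 6 ≤ 2√23 ≈ 9.5917 ✓.


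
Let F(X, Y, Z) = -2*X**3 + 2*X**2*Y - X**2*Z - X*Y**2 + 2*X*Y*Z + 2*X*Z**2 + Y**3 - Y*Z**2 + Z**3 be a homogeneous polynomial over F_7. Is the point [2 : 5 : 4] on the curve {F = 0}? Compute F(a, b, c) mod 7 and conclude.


F(2,5,4) ≡ 1 (mod 7); P is NOT on the curve.

Evaluate F(2, 5, 4) term-by-term (mod 7).
  -2*X**3 ↦ -2·8·1·1 = -16
  2*X**2*Y ↦ 2·4·5·1 = 40
  -X**2*Z ↦ -1·4·1·4 = -16
  -X*Y**2 ↦ -1·2·25·1 = -50
  2*X*Y*Z ↦ 2·2·5·4 = 80
  2*X*Z**2 ↦ 2·2·1·16 = 64
  Y**3 ↦ 1·1·125·1 = 125
  -Y*Z**2 ↦ -1·1·5·16 = -80
  Z**3 ↦ 1·1·1·64 = 64
Sum: F(2, 5, 4) = (-16) + (40) + (-16) + (-50) + (80) + (64) + (125) + (-80) + (64) = 211.
Reducing mod 7: 211 ≡ 1 (mod 7).
Since F(a, b, c) ≡ 1 ≠ 0 (mod 7), P does NOT lie on the curve.


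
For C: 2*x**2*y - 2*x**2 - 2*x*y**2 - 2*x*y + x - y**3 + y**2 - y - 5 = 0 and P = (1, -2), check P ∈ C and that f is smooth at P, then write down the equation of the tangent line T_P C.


Tangent line at P: -15*x - 9*y - 3 = 0.

Step 1: f(1, -2) = 0, so P lies on C.
Step 2: partial derivatives
  f_x(x, y) = 4*x*y - 4*x - 2*y**2 - 2*y + 1, f_y(x, y) = 2*x**2 - 4*x*y - 2*x - 3*y**2 + 2*y - 1.
  f_x(P) = -15, f_y(P) = -9 (gradient nonzero, so P is smooth).
Step 3: tangent line at P: -15·(x − 1) + -9·(y − -2) = 0.
Expanding: -15*x - 9*y - 3 = 0.


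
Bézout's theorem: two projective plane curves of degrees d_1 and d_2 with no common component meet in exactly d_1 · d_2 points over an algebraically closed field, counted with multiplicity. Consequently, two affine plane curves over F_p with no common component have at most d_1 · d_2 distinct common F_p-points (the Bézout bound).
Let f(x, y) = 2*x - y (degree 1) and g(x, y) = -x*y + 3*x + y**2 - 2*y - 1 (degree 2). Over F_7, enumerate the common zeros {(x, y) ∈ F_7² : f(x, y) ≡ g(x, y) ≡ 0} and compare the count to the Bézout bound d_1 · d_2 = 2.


Common zeros: {(1, 2), (3, 6)}; count = 2; Bézout bound = 2.

deg(f) = 1, deg(g) = 2, so Bézout bound = 2.
Scan x ∈ F_7. For each x, list the y ∈ F_7 with f(x, y) ≡ 0 and those with g(x, y) ≡ 0 (mod 7); the common zeros in that column are the intersection.
  x = 0: f ≡ 0 at y ∈ {0}; g ≡ 0 at y ∈ {4, 5}; common: ∅.
  x = 1: f ≡ 0 at y ∈ {2}; g ≡ 0 at y ∈ {1, 2}; common: {2}.
  x = 2: f ≡ 0 at y ∈ {4}; g ≡ 0 at y ∈ ∅; common: ∅.
  x = 3: f ≡ 0 at y ∈ {6}; g ≡ 0 at y ∈ {6}; common: {6}.
  x = 4: f ≡ 0 at y ∈ {1}; g ≡ 0 at y ∈ ∅; common: ∅.
  x = 5: f ≡ 0 at y ∈ {3}; g ≡ 0 at y ∈ {0}; common: ∅.
  x = 6: f ≡ 0 at y ∈ {5}; g ≡ 0 at y ∈ ∅; common: ∅.
Collecting: common zeros = {(1, 2), (3, 6)}, so the count is 2.
Comparison with the Bézout bound: 2 ≤ 2 = deg(f)·deg(g), as expected for curves with no common component (the bound is attained).


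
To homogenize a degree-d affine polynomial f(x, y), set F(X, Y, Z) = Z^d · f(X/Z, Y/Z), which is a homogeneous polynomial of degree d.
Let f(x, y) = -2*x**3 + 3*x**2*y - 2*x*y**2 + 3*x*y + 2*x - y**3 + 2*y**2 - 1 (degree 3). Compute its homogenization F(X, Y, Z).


F(X, Y, Z) = -2*X**3 + 3*X**2*Y - 2*X*Y**2 + 3*X*Y*Z + 2*X*Z**2 - Y**3 + 2*Y**2*Z - Z**3

deg(f) = 3.
Substitute x = X/Z, y = Y/Z into f, then multiply by Z^3.
  monomial -2·x^3·y^0 ↦ -2·X^3·Y^0·Z^0.
  monomial 3·x^2·y^1 ↦ 3·X^2·Y^1·Z^0.
  monomial -2·x^1·y^2 ↦ -2·X^1·Y^2·Z^0.
  monomial 3·x^1·y^1 ↦ 3·X^1·Y^1·Z^1.
  monomial 2·x^1·y^0 ↦ 2·X^1·Y^0·Z^2.
  monomial -1·x^0·y^3 ↦ -1·X^0·Y^3·Z^0.
  monomial 2·x^0·y^2 ↦ 2·X^0·Y^2·Z^1.
  monomial -1·x^0·y^0 ↦ -1·X^0·Y^0·Z^3.
Collecting: F(X, Y, Z) = -2*X**3 + 3*X**2*Y - 2*X*Y**2 + 3*X*Y*Z + 2*X*Z**2 - Y**3 + 2*Y**2*Z - Z**3.


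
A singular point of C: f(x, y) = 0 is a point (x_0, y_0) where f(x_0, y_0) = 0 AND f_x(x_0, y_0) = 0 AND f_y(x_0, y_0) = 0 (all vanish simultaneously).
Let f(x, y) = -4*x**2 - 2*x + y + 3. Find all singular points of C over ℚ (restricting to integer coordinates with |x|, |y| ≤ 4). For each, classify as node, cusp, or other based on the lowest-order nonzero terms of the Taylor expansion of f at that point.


No singular points in the scanned grid; C is smooth there.

Compute partial derivatives:
  f_x = -8*x - 2.
  f_y = 1.
f_y = 1 is a nonzero constant, so f_y never vanishes: no point (x, y) can satisfy f = f_x = f_y = 0. In particular no (x, y) ∈ {−4, ..., 4}² is singular; the curve is smooth.


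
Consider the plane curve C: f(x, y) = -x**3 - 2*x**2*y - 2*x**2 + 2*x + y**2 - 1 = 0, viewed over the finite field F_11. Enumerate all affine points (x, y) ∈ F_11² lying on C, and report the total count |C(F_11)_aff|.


Affine F_11-points: {(0, 1), (0, 10), (1, 6), (1, 7), (3, 9), (4, 3), (4, 7), (6, 3), (10, 5), (10, 8)}; count = 10.

For each of the 121 pairs (x, y) ∈ F_11², evaluate f(x, y) mod 11. Record the zeros.
  x = 0: [0↦10, 1↦0, 2↦3, 3↦8, 4↦4, 5↦2, 6↦2, 7↦4, 8↦8, 9↦3, 10↦0]  zeros at y ∈ {1, 10}
  x = 1: [0↦9, 1↦8, 2↦9, 3↦1, 4↦6, 5↦2, 6↦0, 7↦0, 8↦2, 9↦6, 10↦1]  zeros at y ∈ {6, 7}
  x = 2: [0↦9, 1↦2, 2↦8, 3↦5, 4↦4, 5↦5, 6↦8, 7↦2, 8↦9, 9↦7, 10↦7]  zeros at y ∈ ∅
  x = 3: [0↦4, 1↦9, 2↦5, 3↦3, 4↦3, 5↦5, 6↦9, 7↦4, 8↦1, 9↦0, 10↦1]  zeros at y ∈ {9}
  x = 4: [0↦10, 1↦1, 2↦5, 3↦0, 4↦8, 5↦7, 6↦8, 7↦0, 8↦5, 9↦1, 10↦10]  zeros at y ∈ {3, 7}
  x = 5: [0↦10, 1↦5, 2↦2, 3↦1, 4↦2, 5↦5, 6↦10, 7↦6, 8↦4, 9↦4, 10↦6]  zeros at y ∈ ∅
  x = 6: [0↦9, 1↦4, 2↦1, 3↦0, 4↦1, 5↦4, 6↦9, 7↦5, 8↦3, 9↦3, 10↦5]  zeros at y ∈ {3}
  x = 7: [0↦1, 1↦3, 2↦7, 3↦2, 4↦10, 5↦9, 6↦10, 7↦2, 8↦7, 9↦3, 10↦1]  zeros at y ∈ ∅
  x = 8: [0↦2, 1↦7, 2↦3, 3↦1, 4↦1, 5↦3, 6↦7, 7↦2, 8↦10, 9↦9, 10↦10]  zeros at y ∈ ∅
  x = 9: [0↦6, 1↦10, 2↦5, 3↦2, 4↦1, 5↦2, 6↦5, 7↦10, 8↦6, 9↦4, 10↦4]  zeros at y ∈ ∅
  x = 10: [0↦7, 1↦6, 2↦7, 3↦10, 4↦4, 5↦0, 6↦9, 7↦9, 8↦0, 9↦4, 10↦10]  zeros at y ∈ {5, 8}
Collecting zeros: affine points = {(0, 1), (0, 10), (1, 6), (1, 7), (3, 9), (4, 3), (4, 7), (6, 3), (10, 5), (10, 8)}.
Total count |C(F_11)_aff| = 10.


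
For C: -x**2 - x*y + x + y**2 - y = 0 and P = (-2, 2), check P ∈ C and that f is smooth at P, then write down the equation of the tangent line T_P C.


Tangent line at P: 3*x + 5*y - 4 = 0.

Step 1: f(-2, 2) = 0, so P lies on C.
Step 2: partial derivatives
  f_x(x, y) = -2*x - y + 1, f_y(x, y) = -x + 2*y - 1.
  f_x(P) = 3, f_y(P) = 5 (gradient nonzero, so P is smooth).
Step 3: tangent line at P: 3·(x − -2) + 5·(y − 2) = 0.
Expanding: 3*x + 5*y - 4 = 0.


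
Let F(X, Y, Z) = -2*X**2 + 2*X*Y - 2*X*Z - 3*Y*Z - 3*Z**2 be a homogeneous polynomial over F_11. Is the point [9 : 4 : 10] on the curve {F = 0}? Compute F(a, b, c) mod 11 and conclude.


F(9,4,10) ≡ 3 (mod 11); P is NOT on the curve.

Evaluate F(9, 4, 10) term-by-term (mod 11).
  -2*X**2 ↦ -2·81·1·1 = -162
  2*X*Y ↦ 2·9·4·1 = 72
  -2*X*Z ↦ -2·9·1·10 = -180
  -3*Y*Z ↦ -3·1·4·10 = -120
  -3*Z**2 ↦ -3·1·1·100 = -300
Sum: F(9, 4, 10) = (-162) + (72) + (-180) + (-120) + (-300) = -690.
Reducing mod 11: -690 ≡ 3 (mod 11).
Since F(a, b, c) ≡ 3 ≠ 0 (mod 11), P does NOT lie on the curve.


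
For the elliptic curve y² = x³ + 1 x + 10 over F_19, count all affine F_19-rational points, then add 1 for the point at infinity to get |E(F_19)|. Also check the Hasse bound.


Affine points = {(2, 1), (2, 18), (5, 8), (5, 11), (6, 2), (6, 17), (8, 6), (8, 13), (9, 8), (9, 11), (13, 4), (13, 15), (17, 0)}; affine count = 13; |E(F_19)| = 14.

Discriminant check: Δ ∝ 4a³ + 27b² = 4·1³ + 27·10² = 4·1 + 27·100 ≡ 6 (mod 19). Nonzero ⇒ E is nonsingular.
For each x ∈ F_19, compute rhs = x³ + 1·x + 10 mod 19, then count y ∈ F_19 with y² ≡ rhs.
  x = 0: rhs = 10, matching y values: none (0 points).
  x = 1: rhs = 12, matching y values: none (0 points).
  x = 2: rhs = 1, matching y values: 1, 18 (2 points).
  x = 3: rhs = 2, matching y values: none (0 points).
  x = 4: rhs = 2, matching y values: none (0 points).
  x = 5: rhs = 7, matching y values: 8, 11 (2 points).
  x = 6: rhs = 4, matching y values: 2, 17 (2 points).
  x = 7: rhs = 18, matching y values: none (0 points).
  x = 8: rhs = 17, matching y values: 6, 13 (2 points).
  x = 9: rhs = 7, matching y values: 8, 11 (2 points).
  x = 10: rhs = 13, matching y values: none (0 points).
  x = 11: rhs = 3, matching y values: none (0 points).
  x = 12: rhs = 2, matching y values: none (0 points).
  x = 13: rhs = 16, matching y values: 4, 15 (2 points).
  x = 14: rhs = 13, matching y values: none (0 points).
  x = 15: rhs = 18, matching y values: none (0 points).
  x = 16: rhs = 18, matching y values: none (0 points).
  x = 17: rhs = 0, matching y values: 0 (1 points).
  x = 18: rhs = 8, matching y values: none (0 points).
Total affine count: 13.
Full point count |E(F_19)| = 13 + 1 = 14.
Hasse bound: |14 − (19+1)| = |-6| = 6 ≤ 2√19 ≈ 8.7178 ✓.


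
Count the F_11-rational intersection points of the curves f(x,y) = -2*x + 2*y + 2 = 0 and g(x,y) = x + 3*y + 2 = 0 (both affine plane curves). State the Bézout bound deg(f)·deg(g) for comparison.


Common zeros: {(3, 2)}; count = 1; Bézout bound = 1.

deg(f) = 1, deg(g) = 1, so Bézout bound = 1.
Scan x ∈ F_11. For each x, list the y ∈ F_11 with f(x, y) ≡ 0 and those with g(x, y) ≡ 0 (mod 11); the common zeros in that column are the intersection.
  x = 0: f ≡ 0 at y ∈ {10}; g ≡ 0 at y ∈ {3}; common: ∅.
  x = 1: f ≡ 0 at y ∈ {0}; g ≡ 0 at y ∈ {10}; common: ∅.
  x = 2: f ≡ 0 at y ∈ {1}; g ≡ 0 at y ∈ {6}; common: ∅.
  x = 3: f ≡ 0 at y ∈ {2}; g ≡ 0 at y ∈ {2}; common: {2}.
  x = 4: f ≡ 0 at y ∈ {3}; g ≡ 0 at y ∈ {9}; common: ∅.
  x = 5: f ≡ 0 at y ∈ {4}; g ≡ 0 at y ∈ {5}; common: ∅.
  x = 6: f ≡ 0 at y ∈ {5}; g ≡ 0 at y ∈ {1}; common: ∅.
  x = 7: f ≡ 0 at y ∈ {6}; g ≡ 0 at y ∈ {8}; common: ∅.
  x = 8: f ≡ 0 at y ∈ {7}; g ≡ 0 at y ∈ {4}; common: ∅.
  x = 9: f ≡ 0 at y ∈ {8}; g ≡ 0 at y ∈ {0}; common: ∅.
  x = 10: f ≡ 0 at y ∈ {9}; g ≡ 0 at y ∈ {7}; common: ∅.
Collecting: common zeros = {(3, 2)}, so the count is 1.
Comparison with the Bézout bound: 1 ≤ 1 = deg(f)·deg(g), as expected for curves with no common component (the bound is attained).


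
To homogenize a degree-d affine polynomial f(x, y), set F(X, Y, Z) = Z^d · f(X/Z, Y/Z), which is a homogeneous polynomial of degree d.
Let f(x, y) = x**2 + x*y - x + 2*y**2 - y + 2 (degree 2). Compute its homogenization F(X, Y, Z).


F(X, Y, Z) = X**2 + X*Y - X*Z + 2*Y**2 - Y*Z + 2*Z**2

deg(f) = 2.
Substitute x = X/Z, y = Y/Z into f, then multiply by Z^2.
  monomial 1·x^2·y^0 ↦ 1·X^2·Y^0·Z^0.
  monomial 1·x^1·y^1 ↦ 1·X^1·Y^1·Z^0.
  monomial -1·x^1·y^0 ↦ -1·X^1·Y^0·Z^1.
  monomial 2·x^0·y^2 ↦ 2·X^0·Y^2·Z^0.
  monomial -1·x^0·y^1 ↦ -1·X^0·Y^1·Z^1.
  monomial 2·x^0·y^0 ↦ 2·X^0·Y^0·Z^2.
Collecting: F(X, Y, Z) = X**2 + X*Y - X*Z + 2*Y**2 - Y*Z + 2*Z**2.


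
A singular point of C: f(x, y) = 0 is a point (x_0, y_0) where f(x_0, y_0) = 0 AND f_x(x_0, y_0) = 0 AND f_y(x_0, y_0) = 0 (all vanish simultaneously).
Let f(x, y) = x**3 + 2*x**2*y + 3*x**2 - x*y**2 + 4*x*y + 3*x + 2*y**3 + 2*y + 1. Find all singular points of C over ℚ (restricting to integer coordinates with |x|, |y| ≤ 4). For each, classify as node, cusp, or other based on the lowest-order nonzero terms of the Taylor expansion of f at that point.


Singular points: {(-1, 0)}; classification: cusp.

Compute partial derivatives:
  f_x = 3*x**2 + 4*x*y + 6*x - y**2 + 4*y + 3.
  f_y = 2*x**2 - 2*x*y + 4*x + 6*y**2 + 2.
Scan x_0 ∈ {−4, ..., 4}. For each x_0, f_y(x_0, y) is a polynomial in y; find its integer roots y ∈ {−4, ..., 4}, then test f_x and f at those candidates.
  x = -4: f_y(-4, y) = 6*y**2 + 8*y + 18; no integer root y with |y| ≤ 4.
  x = -3: f_y(-3, y) = 6*y**2 + 6*y + 8; no integer root y with |y| ≤ 4.
  x = -2: f_y(-2, y) = 6*y**2 + 4*y + 2; no integer root y with |y| ≤ 4.
  x = -1: f_y(-1, y) = 6*y**2 + 2*y; vanishes at y ∈ {0}. (-1, 0): f_x = 0, f = 0 — SINGULAR.
  x = 0: f_y(0, y) = 6*y**2 + 2; no integer root y with |y| ≤ 4.
  x = 1: f_y(1, y) = 6*y**2 - 2*y + 8; no integer root y with |y| ≤ 4.
  x = 2: f_y(2, y) = 6*y**2 - 4*y + 18; no integer root y with |y| ≤ 4.
  x = 3: f_y(3, y) = 6*y**2 - 6*y + 32; no integer root y with |y| ≤ 4.
  x = 4: f_y(4, y) = 6*y**2 - 8*y + 50; no integer root y with |y| ≤ 4.
Only singular point on the grid: (-1, 0).
Classify: substitute x = -1 + u, y = 0 + v and expand: f = u**3 + 2*u**2*v - u*v**2 + 2*v**3 + v**2.
No constant or linear terms (consistent with a singular point). Quadratic part: v**2. Cubic part: u**3 + 2*u**2*v - u*v**2 + 2*v**3.
The quadratic part v**2 is a perfect square, so there is a single (double) tangent line v = 0, i.e. y = 0. Restricting the cubic part to that line (v = 0) leaves u**3 ≠ 0, so f is not divisible by v and the branch is v² ≈ -u**3 to lowest order — this is a cusp.
Classification: cusp.


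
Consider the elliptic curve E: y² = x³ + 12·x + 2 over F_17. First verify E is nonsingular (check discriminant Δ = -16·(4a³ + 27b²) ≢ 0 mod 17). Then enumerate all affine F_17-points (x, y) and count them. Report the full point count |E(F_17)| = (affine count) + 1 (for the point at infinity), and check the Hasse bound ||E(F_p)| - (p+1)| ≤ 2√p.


Affine points = {(0, 6), (0, 11), (1, 7), (1, 10), (2, 0), (5, 0), (6, 1), (6, 16), (7, 2), (7, 15), (8, 7), (8, 10), (10, 0), (12, 2), (12, 15), (13, 3), (13, 14), (15, 2), (15, 15)}; affine count = 19; |E(F_17)| = 20.

Discriminant check: Δ ∝ 4a³ + 27b² = 4·12³ + 27·2² = 4·1728 + 27·4 ≡ 16 (mod 17). Nonzero ⇒ E is nonsingular.
For each x ∈ F_17, compute rhs = x³ + 12·x + 2 mod 17, then count y ∈ F_17 with y² ≡ rhs.
  x = 0: rhs = 2, matching y values: 6, 11 (2 points).
  x = 1: rhs = 15, matching y values: 7, 10 (2 points).
  x = 2: rhs = 0, matching y values: 0 (1 points).
  x = 3: rhs = 14, matching y values: none (0 points).
  x = 4: rhs = 12, matching y values: none (0 points).
  x = 5: rhs = 0, matching y values: 0 (1 points).
  x = 6: rhs = 1, matching y values: 1, 16 (2 points).
  x = 7: rhs = 4, matching y values: 2, 15 (2 points).
  x = 8: rhs = 15, matching y values: 7, 10 (2 points).
  x = 9: rhs = 6, matching y values: none (0 points).
  x = 10: rhs = 0, matching y values: 0 (1 points).
  x = 11: rhs = 3, matching y values: none (0 points).
  x = 12: rhs = 4, matching y values: 2, 15 (2 points).
  x = 13: rhs = 9, matching y values: 3, 14 (2 points).
  x = 14: rhs = 7, matching y values: none (0 points).
  x = 15: rhs = 4, matching y values: 2, 15 (2 points).
  x = 16: rhs = 6, matching y values: none (0 points).
Total affine count: 19.
Full point count |E(F_17)| = 19 + 1 = 20.
Hasse bound: |20 − (17+1)| = |2| = 2 ≤ 2√17 ≈ 8.2462 ✓.


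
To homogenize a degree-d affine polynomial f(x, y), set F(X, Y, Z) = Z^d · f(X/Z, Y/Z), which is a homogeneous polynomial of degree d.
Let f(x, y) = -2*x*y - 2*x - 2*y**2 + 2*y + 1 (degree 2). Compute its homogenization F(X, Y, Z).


F(X, Y, Z) = -2*X*Y - 2*X*Z - 2*Y**2 + 2*Y*Z + Z**2

deg(f) = 2.
Substitute x = X/Z, y = Y/Z into f, then multiply by Z^2.
  monomial -2·x^1·y^1 ↦ -2·X^1·Y^1·Z^0.
  monomial -2·x^1·y^0 ↦ -2·X^1·Y^0·Z^1.
  monomial -2·x^0·y^2 ↦ -2·X^0·Y^2·Z^0.
  monomial 2·x^0·y^1 ↦ 2·X^0·Y^1·Z^1.
  monomial 1·x^0·y^0 ↦ 1·X^0·Y^0·Z^2.
Collecting: F(X, Y, Z) = -2*X*Y - 2*X*Z - 2*Y**2 + 2*Y*Z + Z**2.


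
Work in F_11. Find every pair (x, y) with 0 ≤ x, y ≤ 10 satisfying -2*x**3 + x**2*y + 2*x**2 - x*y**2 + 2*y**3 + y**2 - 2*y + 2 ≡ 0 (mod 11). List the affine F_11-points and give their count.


Affine F_11-points: {(2, 10), (5, 0), (6, 9), (7, 6), (9, 1), (10, 9)}; count = 6.

For each of the 121 pairs (x, y) ∈ F_11², evaluate f(x, y) mod 11. Record the zeros.
  x = 0: [0↦2, 1↦3, 2↦7, 3↦4, 4↦6, 5↦3, 6↦7, 7↦8, 8↦7, 9↦5, 10↦3]  zeros at y ∈ ∅
  x = 1: [0↦2, 1↦3, 2↦5, 3↦9, 4↦5, 5↦5, 6↦10, 7↦10, 8↦6, 9↦10, 10↦1]  zeros at y ∈ ∅
  x = 2: [0↦5, 1↦8, 2↦10, 3↦1, 4↦4, 5↦9, 6↦6, 7↦7, 8↦2, 9↦3, 10↦0]  zeros at y ∈ {10}
  x = 3: [0↦10, 1↦6, 2↦10, 3↦1, 4↦2, 5↦3, 6↦5, 7↦9, 8↦5, 9↦5, 10↦10]  zeros at y ∈ ∅
  x = 4: [0↦5, 1↦7, 2↦4, 3↦8, 4↦9, 5↦8, 6↦6, 7↦4, 8↦3, 9↦4, 10↦8]  zeros at y ∈ ∅
  x = 5: [0↦0, 1↦10, 2↦2, 3↦10, 4↦2, 5↦1, 6↦8, 7↦2, 8↦6, 9↦10, 10↦4]  zeros at y ∈ {0}
  x = 6: [0↦5, 1↦3, 2↦3, 3↦6, 4↦2, 5↦3, 6↦10, 7↦2, 8↦2, 9↦0, 10↦8]  zeros at y ∈ {9}
  x = 7: [0↦8, 1↦7, 2↦6, 3↦6, 4↦8, 5↦2, 6↦0, 7↦3, 8↦1, 9↦6, 10↦8]  zeros at y ∈ {6}
  x = 8: [0↦8, 1↦10, 2↦10, 3↦9, 4↦8, 5↦8, 6↦10, 7↦4, 8↦2, 9↦5, 10↦3]  zeros at y ∈ ∅
  x = 9: [0↦4, 1↦0, 2↦3, 3↦3, 4↦1, 5↦9, 6↦6, 7↦4, 8↦4, 9↦7, 10↦3]  zeros at y ∈ {1}
  x = 10: [0↦6, 1↦9, 2↦6, 3↦9, 4↦8, 5↦4, 6↦9, 7↦2, 8↦6, 9↦0, 10↦7]  zeros at y ∈ {9}
Collecting zeros: affine points = {(2, 10), (5, 0), (6, 9), (7, 6), (9, 1), (10, 9)}.
Total count |C(F_11)_aff| = 6.


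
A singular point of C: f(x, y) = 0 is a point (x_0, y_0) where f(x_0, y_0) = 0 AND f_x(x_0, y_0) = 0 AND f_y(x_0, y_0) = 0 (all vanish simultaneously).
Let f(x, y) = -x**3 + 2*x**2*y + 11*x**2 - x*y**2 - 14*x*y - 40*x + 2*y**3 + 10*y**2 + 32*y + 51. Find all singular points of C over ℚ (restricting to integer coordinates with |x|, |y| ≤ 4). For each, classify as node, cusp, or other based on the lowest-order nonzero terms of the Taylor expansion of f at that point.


Singular points: {(3, -1)}; classification: cusp.

Compute partial derivatives:
  f_x = -3*x**2 + 4*x*y + 22*x - y**2 - 14*y - 40.
  f_y = 2*x**2 - 2*x*y - 14*x + 6*y**2 + 20*y + 32.
Scan x_0 ∈ {−4, ..., 4}. For each x_0, f_y(x_0, y) is a polynomial in y; find its integer roots y ∈ {−4, ..., 4}, then test f_x and f at those candidates.
  x = -4: f_y(-4, y) = 6*y**2 + 28*y + 120; no integer root y with |y| ≤ 4.
  x = -3: f_y(-3, y) = 6*y**2 + 26*y + 92; no integer root y with |y| ≤ 4.
  x = -2: f_y(-2, y) = 6*y**2 + 24*y + 68; no integer root y with |y| ≤ 4.
  x = -1: f_y(-1, y) = 6*y**2 + 22*y + 48; no integer root y with |y| ≤ 4.
  x = 0: f_y(0, y) = 6*y**2 + 20*y + 32; no integer root y with |y| ≤ 4.
  x = 1: f_y(1, y) = 6*y**2 + 18*y + 20; no integer root y with |y| ≤ 4.
  x = 2: f_y(2, y) = 6*y**2 + 16*y + 12; no integer root y with |y| ≤ 4.
  x = 3: f_y(3, y) = 6*y**2 + 14*y + 8; vanishes at y ∈ {-1}. (3, -1): f_x = 0, f = 0 — SINGULAR.
  x = 4: f_y(4, y) = 6*y**2 + 12*y + 8; no integer root y with |y| ≤ 4.
Only singular point on the grid: (3, -1).
Classify: substitute x = 3 + u, y = -1 + v and expand: f = -u**3 + 2*u**2*v - u*v**2 + 2*v**3 + v**2.
No constant or linear terms (consistent with a singular point). Quadratic part: v**2. Cubic part: -u**3 + 2*u**2*v - u*v**2 + 2*v**3.
The quadratic part v**2 is a perfect square, so there is a single (double) tangent line v = 0, i.e. y = -1. Restricting the cubic part to that line (v = 0) leaves -u**3 ≠ 0, so f is not divisible by v and the branch is v² ≈ u**3 to lowest order — this is a cusp.
Classification: cusp.


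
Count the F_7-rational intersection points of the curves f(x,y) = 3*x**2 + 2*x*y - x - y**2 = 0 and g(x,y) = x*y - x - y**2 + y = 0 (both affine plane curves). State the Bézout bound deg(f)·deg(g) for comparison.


Common zeros: {(0, 0), (2, 2)}; count = 2; Bézout bound = 4.

deg(f) = 2, deg(g) = 2, so Bézout bound = 4.
Scan x ∈ F_7. For each x, list the y ∈ F_7 with f(x, y) ≡ 0 and those with g(x, y) ≡ 0 (mod 7); the common zeros in that column are the intersection.
  x = 0: f ≡ 0 at y ∈ {0}; g ≡ 0 at y ∈ {0, 1}; common: {0}.
  x = 1: f ≡ 0 at y ∈ ∅; g ≡ 0 at y ∈ {1}; common: ∅.
  x = 2: f ≡ 0 at y ∈ {2}; g ≡ 0 at y ∈ {1, 2}; common: {2}.
  x = 3: f ≡ 0 at y ∈ ∅; g ≡ 0 at y ∈ {1, 3}; common: ∅.
  x = 4: f ≡ 0 at y ∈ {2, 6}; g ≡ 0 at y ∈ {1, 4}; common: ∅.
  x = 5: f ≡ 0 at y ∈ {0, 3}; g ≡ 0 at y ∈ {1, 5}; common: ∅.
  x = 6: f ≡ 0 at y ∈ ∅; g ≡ 0 at y ∈ {1, 6}; common: ∅.
Collecting: common zeros = {(0, 0), (2, 2)}, so the count is 2.
Comparison with the Bézout bound: 2 ≤ 4 = deg(f)·deg(g), as expected for curves with no common component (the affine F_7-count falls short of the bound because intersections may lie at infinity, over extension fields, or carry multiplicity).


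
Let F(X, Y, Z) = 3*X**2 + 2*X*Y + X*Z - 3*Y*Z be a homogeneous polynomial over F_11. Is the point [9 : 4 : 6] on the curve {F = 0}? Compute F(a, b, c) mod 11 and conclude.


F(9,4,6) ≡ 0 (mod 11); P is on the curve.

Evaluate F(9, 4, 6) term-by-term (mod 11).
  3*X**2 ↦ 3·81·1·1 = 243
  2*X*Y ↦ 2·9·4·1 = 72
  X*Z ↦ 1·9·1·6 = 54
  -3*Y*Z ↦ -3·1·4·6 = -72
Sum: F(9, 4, 6) = (243) + (72) + (54) + (-72) = 297.
Reducing mod 11: 297 ≡ 0 (mod 11).
Since F(a, b, c) ≡ 0 (mod 11), P lies on the curve.


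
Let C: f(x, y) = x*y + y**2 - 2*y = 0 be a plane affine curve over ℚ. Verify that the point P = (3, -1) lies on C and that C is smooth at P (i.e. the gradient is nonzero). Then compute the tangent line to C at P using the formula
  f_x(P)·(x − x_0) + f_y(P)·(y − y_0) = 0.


Tangent line at P: -x - y + 2 = 0.

Step 1: f(3, -1) = 0, so P lies on C.
Step 2: partial derivatives
  f_x(x, y) = y, f_y(x, y) = x + 2*y - 2.
  f_x(P) = -1, f_y(P) = -1 (gradient nonzero, so P is smooth).
Step 3: tangent line at P: -1·(x − 3) + -1·(y − -1) = 0.
Expanding: -x - y + 2 = 0.


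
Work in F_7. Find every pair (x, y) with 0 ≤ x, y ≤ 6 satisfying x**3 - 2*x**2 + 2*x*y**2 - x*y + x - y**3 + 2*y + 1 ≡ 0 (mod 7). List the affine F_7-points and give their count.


Affine F_7-points: {(0, 6), (3, 6), (4, 1), (6, 6)}; count = 4.

For each of the 49 pairs (x, y) ∈ F_7², evaluate f(x, y) mod 7. Record the zeros.
  x = 0: [0↦1, 1↦2, 2↦4, 3↦1, 4↦1, 5↦5, 6↦0]  zeros at y ∈ {6}
  x = 1: [0↦1, 1↦3, 2↦3, 3↦2, 4↦1, 5↦1, 6↦3]  zeros at y ∈ ∅
  x = 2: [0↦3, 1↦6, 2↦4, 3↦5, 4↦3, 5↦6, 6↦1]  zeros at y ∈ ∅
  x = 3: [0↦6, 1↦3, 2↦6, 3↦2, 4↦6, 5↦5, 6↦0]  zeros at y ∈ {6}
  x = 4: [0↦2, 1↦0, 2↦1, 3↦6, 4↦2, 5↦4, 6↦6]  zeros at y ∈ {1}
  x = 5: [0↦4, 1↦3, 2↦2, 3↦2, 4↦4, 5↦2, 6↦4]  zeros at y ∈ ∅
  x = 6: [0↦4, 1↦4, 2↦1, 3↦3, 4↦4, 5↦5, 6↦0]  zeros at y ∈ {6}
Collecting zeros: affine points = {(0, 6), (3, 6), (4, 1), (6, 6)}.
Total count |C(F_7)_aff| = 4.


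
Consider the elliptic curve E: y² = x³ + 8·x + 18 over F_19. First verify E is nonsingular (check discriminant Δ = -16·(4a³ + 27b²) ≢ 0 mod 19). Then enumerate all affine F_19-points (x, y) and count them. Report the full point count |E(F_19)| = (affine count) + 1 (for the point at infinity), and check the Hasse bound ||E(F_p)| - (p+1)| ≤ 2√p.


Affine points = {(2, 2), (2, 17), (4, 0), (6, 4), (6, 15), (8, 9), (8, 10), (13, 1), (13, 18), (14, 9), (14, 10), (15, 6), (15, 13), (16, 9), (16, 10), (18, 3), (18, 16)}; affine count = 17; |E(F_19)| = 18.

Discriminant check: Δ ∝ 4a³ + 27b² = 4·8³ + 27·18² = 4·512 + 27·324 ≡ 4 (mod 19). Nonzero ⇒ E is nonsingular.
For each x ∈ F_19, compute rhs = x³ + 8·x + 18 mod 19, then count y ∈ F_19 with y² ≡ rhs.
  x = 0: rhs = 18, matching y values: none (0 points).
  x = 1: rhs = 8, matching y values: none (0 points).
  x = 2: rhs = 4, matching y values: 2, 17 (2 points).
  x = 3: rhs = 12, matching y values: none (0 points).
  x = 4: rhs = 0, matching y values: 0 (1 points).
  x = 5: rhs = 12, matching y values: none (0 points).
  x = 6: rhs = 16, matching y values: 4, 15 (2 points).
  x = 7: rhs = 18, matching y values: none (0 points).
  x = 8: rhs = 5, matching y values: 9, 10 (2 points).
  x = 9: rhs = 2, matching y values: none (0 points).
  x = 10: rhs = 15, matching y values: none (0 points).
  x = 11: rhs = 12, matching y values: none (0 points).
  x = 12: rhs = 18, matching y values: none (0 points).
  x = 13: rhs = 1, matching y values: 1, 18 (2 points).
  x = 14: rhs = 5, matching y values: 9, 10 (2 points).
  x = 15: rhs = 17, matching y values: 6, 13 (2 points).
  x = 16: rhs = 5, matching y values: 9, 10 (2 points).
  x = 17: rhs = 13, matching y values: none (0 points).
  x = 18: rhs = 9, matching y values: 3, 16 (2 points).
Total affine count: 17.
Full point count |E(F_19)| = 17 + 1 = 18.
Hasse bound: |18 − (19+1)| = |-2| = 2 ≤ 2√19 ≈ 8.7178 ✓.


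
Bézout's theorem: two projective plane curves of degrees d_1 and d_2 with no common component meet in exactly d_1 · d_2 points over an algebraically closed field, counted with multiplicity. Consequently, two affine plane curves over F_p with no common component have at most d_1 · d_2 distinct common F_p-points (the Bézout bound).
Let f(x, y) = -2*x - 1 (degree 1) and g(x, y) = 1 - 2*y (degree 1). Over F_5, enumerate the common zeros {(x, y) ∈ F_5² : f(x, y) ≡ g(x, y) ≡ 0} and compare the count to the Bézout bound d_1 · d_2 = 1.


Common zeros: {(2, 3)}; count = 1; Bézout bound = 1.

deg(f) = 1, deg(g) = 1, so Bézout bound = 1.
Scan x ∈ F_5. For each x, list the y ∈ F_5 with f(x, y) ≡ 0 and those with g(x, y) ≡ 0 (mod 5); the common zeros in that column are the intersection.
  x = 0: f ≡ 0 at y ∈ ∅; g ≡ 0 at y ∈ {3}; common: ∅.
  x = 1: f ≡ 0 at y ∈ ∅; g ≡ 0 at y ∈ {3}; common: ∅.
  x = 2: f ≡ 0 at y ∈ {0, 1, 2, 3, 4}; g ≡ 0 at y ∈ {3}; common: {3}.
  x = 3: f ≡ 0 at y ∈ ∅; g ≡ 0 at y ∈ {3}; common: ∅.
  x = 4: f ≡ 0 at y ∈ ∅; g ≡ 0 at y ∈ {3}; common: ∅.
Collecting: common zeros = {(2, 3)}, so the count is 1.
Comparison with the Bézout bound: 1 ≤ 1 = deg(f)·deg(g), as expected for curves with no common component (the bound is attained).


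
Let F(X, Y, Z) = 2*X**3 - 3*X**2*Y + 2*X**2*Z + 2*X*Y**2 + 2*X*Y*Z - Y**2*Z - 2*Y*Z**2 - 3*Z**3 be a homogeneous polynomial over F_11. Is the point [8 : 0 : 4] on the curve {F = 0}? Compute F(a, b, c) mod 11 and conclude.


F(8,0,4) ≡ 2 (mod 11); P is NOT on the curve.

Evaluate F(8, 0, 4) term-by-term (mod 11).
  2*X**3 ↦ 2·512·1·1 = 1024
  -3*X**2*Y ↦ -3·64·0·1 = 0
  2*X**2*Z ↦ 2·64·1·4 = 512
  2*X*Y**2 ↦ 2·8·0·1 = 0
  2*X*Y*Z ↦ 2·8·0·4 = 0
  -Y**2*Z ↦ -1·1·0·4 = 0
  -2*Y*Z**2 ↦ -2·1·0·16 = 0
  -3*Z**3 ↦ -3·1·1·64 = -192
Sum: F(8, 0, 4) = (1024) + (0) + (512) + (0) + (0) + (0) + (0) + (-192) = 1344.
Reducing mod 11: 1344 ≡ 2 (mod 11).
Since F(a, b, c) ≡ 2 ≠ 0 (mod 11), P does NOT lie on the curve.


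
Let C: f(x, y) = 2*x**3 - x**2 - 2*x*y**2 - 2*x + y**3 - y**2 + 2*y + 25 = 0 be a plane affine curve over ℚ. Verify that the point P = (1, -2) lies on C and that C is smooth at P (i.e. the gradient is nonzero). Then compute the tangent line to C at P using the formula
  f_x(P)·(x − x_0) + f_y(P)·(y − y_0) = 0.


Tangent line at P: -6*x + 26*y + 58 = 0.

Step 1: f(1, -2) = 0, so P lies on C.
Step 2: partial derivatives
  f_x(x, y) = 6*x**2 - 2*x - 2*y**2 - 2, f_y(x, y) = -4*x*y + 3*y**2 - 2*y + 2.
  f_x(P) = -6, f_y(P) = 26 (gradient nonzero, so P is smooth).
Step 3: tangent line at P: -6·(x − 1) + 26·(y − -2) = 0.
Expanding: -6*x + 26*y + 58 = 0.


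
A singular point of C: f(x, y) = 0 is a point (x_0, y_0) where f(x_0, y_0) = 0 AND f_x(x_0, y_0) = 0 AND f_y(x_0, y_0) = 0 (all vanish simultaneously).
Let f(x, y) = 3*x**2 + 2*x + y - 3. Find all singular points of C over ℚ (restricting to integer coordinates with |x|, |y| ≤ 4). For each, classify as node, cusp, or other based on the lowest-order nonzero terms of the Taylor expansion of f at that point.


No singular points in the scanned grid; C is smooth there.

Compute partial derivatives:
  f_x = 6*x + 2.
  f_y = 1.
f_y = 1 is a nonzero constant, so f_y never vanishes: no point (x, y) can satisfy f = f_x = f_y = 0. In particular no (x, y) ∈ {−4, ..., 4}² is singular; the curve is smooth.


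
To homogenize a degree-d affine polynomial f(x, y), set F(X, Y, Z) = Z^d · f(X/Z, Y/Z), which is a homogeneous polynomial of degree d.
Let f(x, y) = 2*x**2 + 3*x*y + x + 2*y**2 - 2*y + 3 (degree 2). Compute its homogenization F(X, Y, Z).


F(X, Y, Z) = 2*X**2 + 3*X*Y + X*Z + 2*Y**2 - 2*Y*Z + 3*Z**2

deg(f) = 2.
Substitute x = X/Z, y = Y/Z into f, then multiply by Z^2.
  monomial 2·x^2·y^0 ↦ 2·X^2·Y^0·Z^0.
  monomial 3·x^1·y^1 ↦ 3·X^1·Y^1·Z^0.
  monomial 1·x^1·y^0 ↦ 1·X^1·Y^0·Z^1.
  monomial 2·x^0·y^2 ↦ 2·X^0·Y^2·Z^0.
  monomial -2·x^0·y^1 ↦ -2·X^0·Y^1·Z^1.
  monomial 3·x^0·y^0 ↦ 3·X^0·Y^0·Z^2.
Collecting: F(X, Y, Z) = 2*X**2 + 3*X*Y + X*Z + 2*Y**2 - 2*Y*Z + 3*Z**2.


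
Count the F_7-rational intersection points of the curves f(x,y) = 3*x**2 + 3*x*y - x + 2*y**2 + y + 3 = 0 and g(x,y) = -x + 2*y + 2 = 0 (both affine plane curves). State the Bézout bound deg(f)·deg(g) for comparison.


Common zeros: {(1, 3), (5, 5)}; count = 2; Bézout bound = 2.

deg(f) = 2, deg(g) = 1, so Bézout bound = 2.
Scan x ∈ F_7. For each x, list the y ∈ F_7 with f(x, y) ≡ 0 and those with g(x, y) ≡ 0 (mod 7); the common zeros in that column are the intersection.
  x = 0: f ≡ 0 at y ∈ ∅; g ≡ 0 at y ∈ {6}; common: ∅.
  x = 1: f ≡ 0 at y ∈ {2, 3}; g ≡ 0 at y ∈ {3}; common: {3}.
  x = 2: f ≡ 0 at y ∈ {2, 5}; g ≡ 0 at y ∈ {0}; common: ∅.
  x = 3: f ≡ 0 at y ∈ ∅; g ≡ 0 at y ∈ {4}; common: ∅.
  x = 4: f ≡ 0 at y ∈ ∅; g ≡ 0 at y ∈ {1}; common: ∅.
  x = 5: f ≡ 0 at y ∈ {1, 5}; g ≡ 0 at y ∈ {5}; common: {5}.
  x = 6: f ≡ 0 at y ∈ {0, 1}; g ≡ 0 at y ∈ {2}; common: ∅.
Collecting: common zeros = {(1, 3), (5, 5)}, so the count is 2.
Comparison with the Bézout bound: 2 ≤ 2 = deg(f)·deg(g), as expected for curves with no common component (the bound is attained).


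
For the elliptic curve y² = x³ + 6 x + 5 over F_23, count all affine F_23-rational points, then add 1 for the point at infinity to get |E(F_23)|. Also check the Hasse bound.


Affine points = {(1, 9), (1, 14), (2, 5), (2, 18), (3, 2), (3, 21), (4, 1), (4, 22), (6, 2), (6, 21), (8, 6), (8, 17), (9, 11), (9, 12), (13, 7), (13, 16), (14, 2), (14, 21), (17, 11), (17, 12), (19, 3), (19, 20), (20, 11), (20, 12), (21, 10), (21, 13)}; affine count = 26; |E(F_23)| = 27.

Discriminant check: Δ ∝ 4a³ + 27b² = 4·6³ + 27·5² = 4·216 + 27·25 ≡ 21 (mod 23). Nonzero ⇒ E is nonsingular.
For each x ∈ F_23, compute rhs = x³ + 6·x + 5 mod 23, then count y ∈ F_23 with y² ≡ rhs.
  x = 0: rhs = 5, matching y values: none (0 points).
  x = 1: rhs = 12, matching y values: 9, 14 (2 points).
  x = 2: rhs = 2, matching y values: 5, 18 (2 points).
  x = 3: rhs = 4, matching y values: 2, 21 (2 points).
  x = 4: rhs = 1, matching y values: 1, 22 (2 points).
  x = 5: rhs = 22, matching y values: none (0 points).
  x = 6: rhs = 4, matching y values: 2, 21 (2 points).
  x = 7: rhs = 22, matching y values: none (0 points).
  x = 8: rhs = 13, matching y values: 6, 17 (2 points).
  x = 9: rhs = 6, matching y values: 11, 12 (2 points).
  x = 10: rhs = 7, matching y values: none (0 points).
  x = 11: rhs = 22, matching y values: none (0 points).
  x = 12: rhs = 11, matching y values: none (0 points).
  x = 13: rhs = 3, matching y values: 7, 16 (2 points).
  x = 14: rhs = 4, matching y values: 2, 21 (2 points).
  x = 15: rhs = 20, matching y values: none (0 points).
  x = 16: rhs = 11, matching y values: none (0 points).
  x = 17: rhs = 6, matching y values: 11, 12 (2 points).
  x = 18: rhs = 11, matching y values: none (0 points).
  x = 19: rhs = 9, matching y values: 3, 20 (2 points).
  x = 20: rhs = 6, matching y values: 11, 12 (2 points).
  x = 21: rhs = 8, matching y values: 10, 13 (2 points).
  x = 22: rhs = 21, matching y values: none (0 points).
Total affine count: 26.
Full point count |E(F_23)| = 26 + 1 = 27.
Hasse bound: |27 − (23+1)| = |3| = 3 ≤ 2√23 ≈ 9.5917 ✓.


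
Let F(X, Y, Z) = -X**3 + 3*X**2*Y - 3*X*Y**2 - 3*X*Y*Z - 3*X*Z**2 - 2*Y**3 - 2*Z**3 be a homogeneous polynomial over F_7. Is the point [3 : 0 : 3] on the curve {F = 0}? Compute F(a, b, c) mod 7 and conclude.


F(3,0,3) ≡ 6 (mod 7); P is NOT on the curve.

Evaluate F(3, 0, 3) term-by-term (mod 7).
  -X**3 ↦ -1·27·1·1 = -27
  3*X**2*Y ↦ 3·9·0·1 = 0
  -3*X*Y**2 ↦ -3·3·0·1 = 0
  -3*X*Y*Z ↦ -3·3·0·3 = 0
  -3*X*Z**2 ↦ -3·3·1·9 = -81
  -2*Y**3 ↦ -2·1·0·1 = 0
  -2*Z**3 ↦ -2·1·1·27 = -54
Sum: F(3, 0, 3) = (-27) + (0) + (0) + (0) + (-81) + (0) + (-54) = -162.
Reducing mod 7: -162 ≡ 6 (mod 7).
Since F(a, b, c) ≡ 6 ≠ 0 (mod 7), P does NOT lie on the curve.


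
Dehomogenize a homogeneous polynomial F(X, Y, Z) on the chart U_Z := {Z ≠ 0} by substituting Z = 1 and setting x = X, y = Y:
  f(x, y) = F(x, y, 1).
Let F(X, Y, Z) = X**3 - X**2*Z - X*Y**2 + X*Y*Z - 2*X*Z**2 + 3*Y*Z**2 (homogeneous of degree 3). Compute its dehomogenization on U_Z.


f(x, y) = x**3 - x**2 - x*y**2 + x*y - 2*x + 3*y

On U_Z we set Z = 1. Each monomial c·X^i·Y^j·Z^k in F becomes c·x^i·y^j·1^k = c·x^i·y^j.
Substituting Z = 1: F(X, Y, 1) = x**3 - x**2 - x*y**2 + x*y - 2*x + 3*y.
Note: deg(f) ≤ deg(F) = 3; strict inequality happens when F is divisible by Z (lost terms).


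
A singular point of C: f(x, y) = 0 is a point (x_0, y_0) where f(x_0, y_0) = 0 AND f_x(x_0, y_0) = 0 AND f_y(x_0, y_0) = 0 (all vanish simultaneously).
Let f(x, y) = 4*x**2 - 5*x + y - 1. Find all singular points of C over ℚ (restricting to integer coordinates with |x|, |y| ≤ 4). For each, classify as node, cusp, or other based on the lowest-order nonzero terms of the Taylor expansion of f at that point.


No singular points in the scanned grid; C is smooth there.

Compute partial derivatives:
  f_x = 8*x - 5.
  f_y = 1.
f_y = 1 is a nonzero constant, so f_y never vanishes: no point (x, y) can satisfy f = f_x = f_y = 0. In particular no (x, y) ∈ {−4, ..., 4}² is singular; the curve is smooth.


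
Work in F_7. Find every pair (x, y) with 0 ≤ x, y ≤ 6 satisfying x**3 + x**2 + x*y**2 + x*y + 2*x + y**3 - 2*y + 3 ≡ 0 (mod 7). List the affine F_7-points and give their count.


Affine F_7-points: {(0, 2), (1, 0), (2, 2), (3, 4), (4, 0), (4, 1), (4, 2)}; count = 7.

For each of the 49 pairs (x, y) ∈ F_7², evaluate f(x, y) mod 7. Record the zeros.
  x = 0: [0↦3, 1↦2, 2↦0, 3↦3, 4↦3, 5↦6, 6↦4]  zeros at y ∈ {2}
  x = 1: [0↦0, 1↦1, 2↦3, 3↦5, 4↦6, 5↦5, 6↦1]  zeros at y ∈ {0}
  x = 2: [0↦5, 1↦1, 2↦0, 3↦1, 4↦3, 5↦5, 6↦6]  zeros at y ∈ {2}
  x = 3: [0↦3, 1↦1, 2↦4, 3↦4, 4↦0, 5↦5, 6↦4]  zeros at y ∈ {4}
  x = 4: [0↦0, 1↦0, 2↦0, 3↦6, 4↦3, 5↦4, 6↦1]  zeros at y ∈ {0, 1, 2}
  x = 5: [0↦2, 1↦4, 2↦1, 3↦6, 4↦4, 5↦1, 6↦3]  zeros at y ∈ ∅
  x = 6: [0↦1, 1↦5, 2↦6, 3↦3, 4↦2, 5↦2, 6↦2]  zeros at y ∈ ∅
Collecting zeros: affine points = {(0, 2), (1, 0), (2, 2), (3, 4), (4, 0), (4, 1), (4, 2)}.
Total count |C(F_7)_aff| = 7.


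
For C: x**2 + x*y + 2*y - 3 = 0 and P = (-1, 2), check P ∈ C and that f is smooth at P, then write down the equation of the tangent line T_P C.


Tangent line at P: y - 2 = 0.

Step 1: f(-1, 2) = 0, so P lies on C.
Step 2: partial derivatives
  f_x(x, y) = 2*x + y, f_y(x, y) = x + 2.
  f_x(P) = 0, f_y(P) = 1 (gradient nonzero, so P is smooth).
Step 3: tangent line at P: 0·(x − -1) + 1·(y − 2) = 0.
Expanding: y - 2 = 0.


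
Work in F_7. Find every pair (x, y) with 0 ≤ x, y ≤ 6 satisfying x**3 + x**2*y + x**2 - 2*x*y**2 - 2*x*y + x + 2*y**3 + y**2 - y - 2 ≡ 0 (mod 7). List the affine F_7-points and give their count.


Affine F_7-points: {(0, 1), (1, 1), (1, 4), (1, 6), (2, 2), (2, 5), (3, 6), (4, 1), (4, 2), (4, 4), (5, 2), (5, 3), (6, 3)}; count = 13.

For each of the 49 pairs (x, y) ∈ F_7², evaluate f(x, y) mod 7. Record the zeros.
  x = 0: [0↦5, 1↦0, 2↦2, 3↦2, 4↦5, 5↦2, 6↦5]  zeros at y ∈ {1}
  x = 1: [0↦1, 1↦0, 2↦2, 3↦5, 4↦0, 5↦6, 6↦0]  zeros at y ∈ {1, 4, 6}
  x = 2: [0↦5, 1↦3, 2↦0, 3↦1, 4↦4, 5↦0, 6↦1]  zeros at y ∈ {2, 5}
  x = 3: [0↦2, 1↦1, 2↦2, 3↦3, 4↦2, 5↦4, 6↦0]  zeros at y ∈ {6}
  x = 4: [0↦5, 1↦0, 2↦0, 3↦3, 4↦0, 5↦3, 6↦3]  zeros at y ∈ {1, 2, 4}
  x = 5: [0↦6, 1↦6, 2↦0, 3↦0, 4↦4, 5↦3, 6↦2]  zeros at y ∈ {2, 3}
  x = 6: [0↦4, 1↦4, 2↦1, 3↦0, 4↦6, 5↦3, 6↦3]  zeros at y ∈ {3}
Collecting zeros: affine points = {(0, 1), (1, 1), (1, 4), (1, 6), (2, 2), (2, 5), (3, 6), (4, 1), (4, 2), (4, 4), (5, 2), (5, 3), (6, 3)}.
Total count |C(F_7)_aff| = 13.


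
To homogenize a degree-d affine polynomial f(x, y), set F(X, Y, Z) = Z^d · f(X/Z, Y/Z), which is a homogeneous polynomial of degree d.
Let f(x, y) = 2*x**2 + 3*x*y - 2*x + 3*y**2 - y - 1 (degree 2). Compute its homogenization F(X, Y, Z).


F(X, Y, Z) = 2*X**2 + 3*X*Y - 2*X*Z + 3*Y**2 - Y*Z - Z**2

deg(f) = 2.
Substitute x = X/Z, y = Y/Z into f, then multiply by Z^2.
  monomial 2·x^2·y^0 ↦ 2·X^2·Y^0·Z^0.
  monomial 3·x^1·y^1 ↦ 3·X^1·Y^1·Z^0.
  monomial -2·x^1·y^0 ↦ -2·X^1·Y^0·Z^1.
  monomial 3·x^0·y^2 ↦ 3·X^0·Y^2·Z^0.
  monomial -1·x^0·y^1 ↦ -1·X^0·Y^1·Z^1.
  monomial -1·x^0·y^0 ↦ -1·X^0·Y^0·Z^2.
Collecting: F(X, Y, Z) = 2*X**2 + 3*X*Y - 2*X*Z + 3*Y**2 - Y*Z - Z**2.
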